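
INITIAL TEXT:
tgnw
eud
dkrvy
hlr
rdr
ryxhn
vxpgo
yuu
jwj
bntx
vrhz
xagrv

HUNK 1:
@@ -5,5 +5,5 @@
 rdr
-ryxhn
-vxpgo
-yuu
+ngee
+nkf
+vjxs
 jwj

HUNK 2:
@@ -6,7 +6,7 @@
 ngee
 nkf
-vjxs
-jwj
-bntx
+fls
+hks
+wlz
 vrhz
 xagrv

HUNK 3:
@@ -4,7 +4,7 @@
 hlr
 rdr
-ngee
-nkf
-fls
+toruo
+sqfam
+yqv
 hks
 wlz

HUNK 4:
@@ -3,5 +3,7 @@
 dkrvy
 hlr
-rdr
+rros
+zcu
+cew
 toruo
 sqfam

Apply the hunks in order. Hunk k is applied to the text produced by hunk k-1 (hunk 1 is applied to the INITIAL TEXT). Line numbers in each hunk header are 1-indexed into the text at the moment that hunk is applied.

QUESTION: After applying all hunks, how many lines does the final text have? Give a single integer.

Hunk 1: at line 5 remove [ryxhn,vxpgo,yuu] add [ngee,nkf,vjxs] -> 12 lines: tgnw eud dkrvy hlr rdr ngee nkf vjxs jwj bntx vrhz xagrv
Hunk 2: at line 6 remove [vjxs,jwj,bntx] add [fls,hks,wlz] -> 12 lines: tgnw eud dkrvy hlr rdr ngee nkf fls hks wlz vrhz xagrv
Hunk 3: at line 4 remove [ngee,nkf,fls] add [toruo,sqfam,yqv] -> 12 lines: tgnw eud dkrvy hlr rdr toruo sqfam yqv hks wlz vrhz xagrv
Hunk 4: at line 3 remove [rdr] add [rros,zcu,cew] -> 14 lines: tgnw eud dkrvy hlr rros zcu cew toruo sqfam yqv hks wlz vrhz xagrv
Final line count: 14

Answer: 14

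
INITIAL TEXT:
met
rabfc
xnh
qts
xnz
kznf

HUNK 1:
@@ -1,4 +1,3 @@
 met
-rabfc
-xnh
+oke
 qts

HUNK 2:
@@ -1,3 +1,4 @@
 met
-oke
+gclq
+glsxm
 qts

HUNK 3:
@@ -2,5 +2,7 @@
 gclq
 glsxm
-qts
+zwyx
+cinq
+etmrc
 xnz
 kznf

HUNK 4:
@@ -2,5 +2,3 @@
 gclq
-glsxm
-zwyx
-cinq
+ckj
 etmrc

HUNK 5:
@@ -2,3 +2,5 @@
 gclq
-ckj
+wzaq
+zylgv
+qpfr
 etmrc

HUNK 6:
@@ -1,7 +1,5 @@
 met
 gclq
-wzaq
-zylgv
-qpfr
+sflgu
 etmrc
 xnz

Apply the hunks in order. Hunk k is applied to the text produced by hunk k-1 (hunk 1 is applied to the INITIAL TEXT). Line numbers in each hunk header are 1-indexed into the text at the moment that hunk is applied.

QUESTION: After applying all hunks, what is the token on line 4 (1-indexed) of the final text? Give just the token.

Answer: etmrc

Derivation:
Hunk 1: at line 1 remove [rabfc,xnh] add [oke] -> 5 lines: met oke qts xnz kznf
Hunk 2: at line 1 remove [oke] add [gclq,glsxm] -> 6 lines: met gclq glsxm qts xnz kznf
Hunk 3: at line 2 remove [qts] add [zwyx,cinq,etmrc] -> 8 lines: met gclq glsxm zwyx cinq etmrc xnz kznf
Hunk 4: at line 2 remove [glsxm,zwyx,cinq] add [ckj] -> 6 lines: met gclq ckj etmrc xnz kznf
Hunk 5: at line 2 remove [ckj] add [wzaq,zylgv,qpfr] -> 8 lines: met gclq wzaq zylgv qpfr etmrc xnz kznf
Hunk 6: at line 1 remove [wzaq,zylgv,qpfr] add [sflgu] -> 6 lines: met gclq sflgu etmrc xnz kznf
Final line 4: etmrc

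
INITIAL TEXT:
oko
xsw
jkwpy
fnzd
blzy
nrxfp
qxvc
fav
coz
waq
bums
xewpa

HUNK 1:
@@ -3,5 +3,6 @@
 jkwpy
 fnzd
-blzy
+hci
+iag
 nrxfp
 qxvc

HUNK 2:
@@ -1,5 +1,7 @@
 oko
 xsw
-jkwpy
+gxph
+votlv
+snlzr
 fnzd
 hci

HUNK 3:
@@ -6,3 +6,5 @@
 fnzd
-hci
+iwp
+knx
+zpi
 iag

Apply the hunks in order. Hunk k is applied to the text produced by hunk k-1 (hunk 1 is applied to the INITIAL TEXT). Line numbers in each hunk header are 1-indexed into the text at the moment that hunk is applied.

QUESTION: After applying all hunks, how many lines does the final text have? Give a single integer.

Hunk 1: at line 3 remove [blzy] add [hci,iag] -> 13 lines: oko xsw jkwpy fnzd hci iag nrxfp qxvc fav coz waq bums xewpa
Hunk 2: at line 1 remove [jkwpy] add [gxph,votlv,snlzr] -> 15 lines: oko xsw gxph votlv snlzr fnzd hci iag nrxfp qxvc fav coz waq bums xewpa
Hunk 3: at line 6 remove [hci] add [iwp,knx,zpi] -> 17 lines: oko xsw gxph votlv snlzr fnzd iwp knx zpi iag nrxfp qxvc fav coz waq bums xewpa
Final line count: 17

Answer: 17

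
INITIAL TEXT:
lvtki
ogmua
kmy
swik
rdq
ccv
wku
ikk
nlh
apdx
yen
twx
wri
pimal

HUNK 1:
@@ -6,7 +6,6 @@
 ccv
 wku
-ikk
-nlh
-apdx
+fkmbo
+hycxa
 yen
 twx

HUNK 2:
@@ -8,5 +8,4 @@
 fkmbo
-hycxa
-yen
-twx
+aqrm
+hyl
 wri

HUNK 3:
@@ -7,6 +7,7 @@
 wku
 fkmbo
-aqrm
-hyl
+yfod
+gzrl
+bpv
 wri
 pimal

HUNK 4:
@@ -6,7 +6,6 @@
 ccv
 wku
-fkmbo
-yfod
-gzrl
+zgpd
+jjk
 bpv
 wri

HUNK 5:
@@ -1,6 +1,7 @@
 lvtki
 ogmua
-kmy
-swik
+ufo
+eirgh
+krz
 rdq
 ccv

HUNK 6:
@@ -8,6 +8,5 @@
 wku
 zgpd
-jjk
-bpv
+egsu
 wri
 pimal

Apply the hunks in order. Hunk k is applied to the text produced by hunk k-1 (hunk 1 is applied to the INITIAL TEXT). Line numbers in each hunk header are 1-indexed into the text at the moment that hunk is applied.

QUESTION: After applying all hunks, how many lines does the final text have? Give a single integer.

Hunk 1: at line 6 remove [ikk,nlh,apdx] add [fkmbo,hycxa] -> 13 lines: lvtki ogmua kmy swik rdq ccv wku fkmbo hycxa yen twx wri pimal
Hunk 2: at line 8 remove [hycxa,yen,twx] add [aqrm,hyl] -> 12 lines: lvtki ogmua kmy swik rdq ccv wku fkmbo aqrm hyl wri pimal
Hunk 3: at line 7 remove [aqrm,hyl] add [yfod,gzrl,bpv] -> 13 lines: lvtki ogmua kmy swik rdq ccv wku fkmbo yfod gzrl bpv wri pimal
Hunk 4: at line 6 remove [fkmbo,yfod,gzrl] add [zgpd,jjk] -> 12 lines: lvtki ogmua kmy swik rdq ccv wku zgpd jjk bpv wri pimal
Hunk 5: at line 1 remove [kmy,swik] add [ufo,eirgh,krz] -> 13 lines: lvtki ogmua ufo eirgh krz rdq ccv wku zgpd jjk bpv wri pimal
Hunk 6: at line 8 remove [jjk,bpv] add [egsu] -> 12 lines: lvtki ogmua ufo eirgh krz rdq ccv wku zgpd egsu wri pimal
Final line count: 12

Answer: 12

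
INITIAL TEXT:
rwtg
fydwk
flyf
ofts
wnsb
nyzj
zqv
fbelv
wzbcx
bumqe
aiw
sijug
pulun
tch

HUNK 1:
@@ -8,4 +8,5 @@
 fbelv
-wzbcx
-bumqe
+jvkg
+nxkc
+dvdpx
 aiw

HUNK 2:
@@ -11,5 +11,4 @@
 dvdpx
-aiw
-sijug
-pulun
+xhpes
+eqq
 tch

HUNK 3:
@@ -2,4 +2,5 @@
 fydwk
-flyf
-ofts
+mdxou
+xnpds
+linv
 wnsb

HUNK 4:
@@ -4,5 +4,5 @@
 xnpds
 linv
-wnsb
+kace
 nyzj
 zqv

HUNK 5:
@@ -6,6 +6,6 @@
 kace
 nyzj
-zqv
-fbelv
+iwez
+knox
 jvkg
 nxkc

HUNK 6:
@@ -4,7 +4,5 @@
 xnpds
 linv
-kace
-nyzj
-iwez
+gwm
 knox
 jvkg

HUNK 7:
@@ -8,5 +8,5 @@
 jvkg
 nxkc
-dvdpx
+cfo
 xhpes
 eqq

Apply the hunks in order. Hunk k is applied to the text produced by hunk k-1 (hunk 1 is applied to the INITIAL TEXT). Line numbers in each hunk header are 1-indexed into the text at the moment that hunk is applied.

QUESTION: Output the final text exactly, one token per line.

Answer: rwtg
fydwk
mdxou
xnpds
linv
gwm
knox
jvkg
nxkc
cfo
xhpes
eqq
tch

Derivation:
Hunk 1: at line 8 remove [wzbcx,bumqe] add [jvkg,nxkc,dvdpx] -> 15 lines: rwtg fydwk flyf ofts wnsb nyzj zqv fbelv jvkg nxkc dvdpx aiw sijug pulun tch
Hunk 2: at line 11 remove [aiw,sijug,pulun] add [xhpes,eqq] -> 14 lines: rwtg fydwk flyf ofts wnsb nyzj zqv fbelv jvkg nxkc dvdpx xhpes eqq tch
Hunk 3: at line 2 remove [flyf,ofts] add [mdxou,xnpds,linv] -> 15 lines: rwtg fydwk mdxou xnpds linv wnsb nyzj zqv fbelv jvkg nxkc dvdpx xhpes eqq tch
Hunk 4: at line 4 remove [wnsb] add [kace] -> 15 lines: rwtg fydwk mdxou xnpds linv kace nyzj zqv fbelv jvkg nxkc dvdpx xhpes eqq tch
Hunk 5: at line 6 remove [zqv,fbelv] add [iwez,knox] -> 15 lines: rwtg fydwk mdxou xnpds linv kace nyzj iwez knox jvkg nxkc dvdpx xhpes eqq tch
Hunk 6: at line 4 remove [kace,nyzj,iwez] add [gwm] -> 13 lines: rwtg fydwk mdxou xnpds linv gwm knox jvkg nxkc dvdpx xhpes eqq tch
Hunk 7: at line 8 remove [dvdpx] add [cfo] -> 13 lines: rwtg fydwk mdxou xnpds linv gwm knox jvkg nxkc cfo xhpes eqq tch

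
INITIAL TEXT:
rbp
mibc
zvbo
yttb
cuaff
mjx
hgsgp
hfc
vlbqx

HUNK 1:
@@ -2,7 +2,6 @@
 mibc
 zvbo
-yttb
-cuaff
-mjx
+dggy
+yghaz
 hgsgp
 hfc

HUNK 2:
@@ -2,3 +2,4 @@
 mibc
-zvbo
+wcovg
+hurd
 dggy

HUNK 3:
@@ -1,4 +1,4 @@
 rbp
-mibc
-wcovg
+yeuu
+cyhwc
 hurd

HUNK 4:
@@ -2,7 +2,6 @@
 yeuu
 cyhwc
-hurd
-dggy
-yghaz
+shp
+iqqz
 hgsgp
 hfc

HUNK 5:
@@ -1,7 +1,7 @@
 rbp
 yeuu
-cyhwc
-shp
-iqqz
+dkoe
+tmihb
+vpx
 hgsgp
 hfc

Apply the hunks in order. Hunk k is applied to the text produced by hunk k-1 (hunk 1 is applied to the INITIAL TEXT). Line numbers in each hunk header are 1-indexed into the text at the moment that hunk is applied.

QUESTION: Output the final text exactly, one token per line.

Hunk 1: at line 2 remove [yttb,cuaff,mjx] add [dggy,yghaz] -> 8 lines: rbp mibc zvbo dggy yghaz hgsgp hfc vlbqx
Hunk 2: at line 2 remove [zvbo] add [wcovg,hurd] -> 9 lines: rbp mibc wcovg hurd dggy yghaz hgsgp hfc vlbqx
Hunk 3: at line 1 remove [mibc,wcovg] add [yeuu,cyhwc] -> 9 lines: rbp yeuu cyhwc hurd dggy yghaz hgsgp hfc vlbqx
Hunk 4: at line 2 remove [hurd,dggy,yghaz] add [shp,iqqz] -> 8 lines: rbp yeuu cyhwc shp iqqz hgsgp hfc vlbqx
Hunk 5: at line 1 remove [cyhwc,shp,iqqz] add [dkoe,tmihb,vpx] -> 8 lines: rbp yeuu dkoe tmihb vpx hgsgp hfc vlbqx

Answer: rbp
yeuu
dkoe
tmihb
vpx
hgsgp
hfc
vlbqx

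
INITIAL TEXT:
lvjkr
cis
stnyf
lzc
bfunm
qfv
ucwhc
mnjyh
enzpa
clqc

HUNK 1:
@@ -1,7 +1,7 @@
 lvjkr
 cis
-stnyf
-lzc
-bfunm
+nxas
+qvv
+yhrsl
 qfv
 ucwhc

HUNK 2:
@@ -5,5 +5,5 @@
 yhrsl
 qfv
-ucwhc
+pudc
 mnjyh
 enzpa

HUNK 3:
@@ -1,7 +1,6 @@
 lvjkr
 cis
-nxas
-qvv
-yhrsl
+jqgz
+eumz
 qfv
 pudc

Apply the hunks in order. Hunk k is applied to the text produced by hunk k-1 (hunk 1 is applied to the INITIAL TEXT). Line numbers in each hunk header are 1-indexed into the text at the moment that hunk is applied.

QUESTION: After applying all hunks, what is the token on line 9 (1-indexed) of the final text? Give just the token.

Hunk 1: at line 1 remove [stnyf,lzc,bfunm] add [nxas,qvv,yhrsl] -> 10 lines: lvjkr cis nxas qvv yhrsl qfv ucwhc mnjyh enzpa clqc
Hunk 2: at line 5 remove [ucwhc] add [pudc] -> 10 lines: lvjkr cis nxas qvv yhrsl qfv pudc mnjyh enzpa clqc
Hunk 3: at line 1 remove [nxas,qvv,yhrsl] add [jqgz,eumz] -> 9 lines: lvjkr cis jqgz eumz qfv pudc mnjyh enzpa clqc
Final line 9: clqc

Answer: clqc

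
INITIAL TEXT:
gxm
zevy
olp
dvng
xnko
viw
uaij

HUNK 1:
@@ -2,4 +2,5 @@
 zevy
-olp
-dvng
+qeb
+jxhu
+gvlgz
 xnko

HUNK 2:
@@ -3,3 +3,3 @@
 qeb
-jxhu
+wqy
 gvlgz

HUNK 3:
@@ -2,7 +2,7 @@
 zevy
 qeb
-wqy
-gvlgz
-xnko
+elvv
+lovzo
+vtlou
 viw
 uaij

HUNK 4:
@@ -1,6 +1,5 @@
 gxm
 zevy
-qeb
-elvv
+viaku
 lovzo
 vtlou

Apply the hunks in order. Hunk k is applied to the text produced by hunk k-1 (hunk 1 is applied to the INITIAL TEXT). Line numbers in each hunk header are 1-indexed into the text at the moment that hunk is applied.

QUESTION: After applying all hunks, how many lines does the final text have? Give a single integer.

Answer: 7

Derivation:
Hunk 1: at line 2 remove [olp,dvng] add [qeb,jxhu,gvlgz] -> 8 lines: gxm zevy qeb jxhu gvlgz xnko viw uaij
Hunk 2: at line 3 remove [jxhu] add [wqy] -> 8 lines: gxm zevy qeb wqy gvlgz xnko viw uaij
Hunk 3: at line 2 remove [wqy,gvlgz,xnko] add [elvv,lovzo,vtlou] -> 8 lines: gxm zevy qeb elvv lovzo vtlou viw uaij
Hunk 4: at line 1 remove [qeb,elvv] add [viaku] -> 7 lines: gxm zevy viaku lovzo vtlou viw uaij
Final line count: 7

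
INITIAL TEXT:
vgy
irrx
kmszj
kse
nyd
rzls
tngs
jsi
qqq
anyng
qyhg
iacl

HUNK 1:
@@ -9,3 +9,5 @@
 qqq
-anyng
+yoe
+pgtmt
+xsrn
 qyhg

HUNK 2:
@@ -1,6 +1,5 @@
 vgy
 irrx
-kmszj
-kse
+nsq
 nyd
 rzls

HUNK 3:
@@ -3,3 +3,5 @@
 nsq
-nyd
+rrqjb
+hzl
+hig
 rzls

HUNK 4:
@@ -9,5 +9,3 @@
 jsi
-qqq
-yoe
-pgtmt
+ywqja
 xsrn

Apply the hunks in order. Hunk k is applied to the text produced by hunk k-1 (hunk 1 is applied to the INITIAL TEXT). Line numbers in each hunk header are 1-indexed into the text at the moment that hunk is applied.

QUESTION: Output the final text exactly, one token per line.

Answer: vgy
irrx
nsq
rrqjb
hzl
hig
rzls
tngs
jsi
ywqja
xsrn
qyhg
iacl

Derivation:
Hunk 1: at line 9 remove [anyng] add [yoe,pgtmt,xsrn] -> 14 lines: vgy irrx kmszj kse nyd rzls tngs jsi qqq yoe pgtmt xsrn qyhg iacl
Hunk 2: at line 1 remove [kmszj,kse] add [nsq] -> 13 lines: vgy irrx nsq nyd rzls tngs jsi qqq yoe pgtmt xsrn qyhg iacl
Hunk 3: at line 3 remove [nyd] add [rrqjb,hzl,hig] -> 15 lines: vgy irrx nsq rrqjb hzl hig rzls tngs jsi qqq yoe pgtmt xsrn qyhg iacl
Hunk 4: at line 9 remove [qqq,yoe,pgtmt] add [ywqja] -> 13 lines: vgy irrx nsq rrqjb hzl hig rzls tngs jsi ywqja xsrn qyhg iacl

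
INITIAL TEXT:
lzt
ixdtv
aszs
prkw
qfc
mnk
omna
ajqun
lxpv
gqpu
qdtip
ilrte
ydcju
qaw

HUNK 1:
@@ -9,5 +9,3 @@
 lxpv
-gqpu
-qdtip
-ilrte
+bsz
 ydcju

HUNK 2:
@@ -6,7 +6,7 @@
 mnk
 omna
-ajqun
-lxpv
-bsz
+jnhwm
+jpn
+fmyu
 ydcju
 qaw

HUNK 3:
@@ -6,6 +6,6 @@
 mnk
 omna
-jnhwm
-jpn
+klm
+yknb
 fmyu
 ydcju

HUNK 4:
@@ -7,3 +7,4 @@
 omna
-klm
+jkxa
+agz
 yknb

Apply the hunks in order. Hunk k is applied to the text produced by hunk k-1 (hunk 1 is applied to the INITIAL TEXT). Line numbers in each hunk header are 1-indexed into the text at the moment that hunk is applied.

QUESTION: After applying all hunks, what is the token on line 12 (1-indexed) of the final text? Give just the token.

Hunk 1: at line 9 remove [gqpu,qdtip,ilrte] add [bsz] -> 12 lines: lzt ixdtv aszs prkw qfc mnk omna ajqun lxpv bsz ydcju qaw
Hunk 2: at line 6 remove [ajqun,lxpv,bsz] add [jnhwm,jpn,fmyu] -> 12 lines: lzt ixdtv aszs prkw qfc mnk omna jnhwm jpn fmyu ydcju qaw
Hunk 3: at line 6 remove [jnhwm,jpn] add [klm,yknb] -> 12 lines: lzt ixdtv aszs prkw qfc mnk omna klm yknb fmyu ydcju qaw
Hunk 4: at line 7 remove [klm] add [jkxa,agz] -> 13 lines: lzt ixdtv aszs prkw qfc mnk omna jkxa agz yknb fmyu ydcju qaw
Final line 12: ydcju

Answer: ydcju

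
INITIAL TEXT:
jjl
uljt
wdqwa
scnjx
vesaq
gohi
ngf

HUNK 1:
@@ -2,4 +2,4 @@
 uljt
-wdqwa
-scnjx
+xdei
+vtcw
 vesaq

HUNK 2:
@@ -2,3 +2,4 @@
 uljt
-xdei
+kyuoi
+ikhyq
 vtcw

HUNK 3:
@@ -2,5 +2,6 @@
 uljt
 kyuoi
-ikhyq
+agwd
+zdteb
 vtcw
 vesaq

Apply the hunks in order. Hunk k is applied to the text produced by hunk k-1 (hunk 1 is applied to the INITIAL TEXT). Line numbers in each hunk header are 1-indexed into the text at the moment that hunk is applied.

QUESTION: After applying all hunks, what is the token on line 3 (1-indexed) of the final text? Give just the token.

Hunk 1: at line 2 remove [wdqwa,scnjx] add [xdei,vtcw] -> 7 lines: jjl uljt xdei vtcw vesaq gohi ngf
Hunk 2: at line 2 remove [xdei] add [kyuoi,ikhyq] -> 8 lines: jjl uljt kyuoi ikhyq vtcw vesaq gohi ngf
Hunk 3: at line 2 remove [ikhyq] add [agwd,zdteb] -> 9 lines: jjl uljt kyuoi agwd zdteb vtcw vesaq gohi ngf
Final line 3: kyuoi

Answer: kyuoi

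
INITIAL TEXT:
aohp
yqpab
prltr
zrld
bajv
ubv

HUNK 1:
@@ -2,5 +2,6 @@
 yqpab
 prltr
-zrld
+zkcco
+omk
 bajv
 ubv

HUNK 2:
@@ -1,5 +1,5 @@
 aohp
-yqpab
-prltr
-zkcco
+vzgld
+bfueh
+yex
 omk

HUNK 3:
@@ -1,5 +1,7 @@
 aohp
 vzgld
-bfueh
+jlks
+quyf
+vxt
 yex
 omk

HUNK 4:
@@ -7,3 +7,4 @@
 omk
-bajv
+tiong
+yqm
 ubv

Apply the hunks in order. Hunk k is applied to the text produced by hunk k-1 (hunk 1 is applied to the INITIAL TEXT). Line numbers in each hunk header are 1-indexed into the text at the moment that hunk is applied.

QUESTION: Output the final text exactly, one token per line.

Answer: aohp
vzgld
jlks
quyf
vxt
yex
omk
tiong
yqm
ubv

Derivation:
Hunk 1: at line 2 remove [zrld] add [zkcco,omk] -> 7 lines: aohp yqpab prltr zkcco omk bajv ubv
Hunk 2: at line 1 remove [yqpab,prltr,zkcco] add [vzgld,bfueh,yex] -> 7 lines: aohp vzgld bfueh yex omk bajv ubv
Hunk 3: at line 1 remove [bfueh] add [jlks,quyf,vxt] -> 9 lines: aohp vzgld jlks quyf vxt yex omk bajv ubv
Hunk 4: at line 7 remove [bajv] add [tiong,yqm] -> 10 lines: aohp vzgld jlks quyf vxt yex omk tiong yqm ubv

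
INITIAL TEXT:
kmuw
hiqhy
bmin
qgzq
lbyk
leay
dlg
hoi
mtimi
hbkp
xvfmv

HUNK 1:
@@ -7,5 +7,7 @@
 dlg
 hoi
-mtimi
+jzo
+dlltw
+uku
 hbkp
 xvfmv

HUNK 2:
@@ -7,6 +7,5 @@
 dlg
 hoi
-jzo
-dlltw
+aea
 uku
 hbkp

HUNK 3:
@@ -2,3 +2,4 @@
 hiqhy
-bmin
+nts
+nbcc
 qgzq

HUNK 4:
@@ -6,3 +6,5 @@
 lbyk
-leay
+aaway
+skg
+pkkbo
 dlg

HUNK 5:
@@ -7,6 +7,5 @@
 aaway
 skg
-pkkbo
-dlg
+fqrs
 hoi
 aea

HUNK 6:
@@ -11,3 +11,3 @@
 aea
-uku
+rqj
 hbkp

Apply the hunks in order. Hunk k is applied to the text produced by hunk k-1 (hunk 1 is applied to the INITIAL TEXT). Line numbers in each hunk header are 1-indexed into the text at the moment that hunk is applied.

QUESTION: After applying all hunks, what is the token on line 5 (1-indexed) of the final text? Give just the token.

Hunk 1: at line 7 remove [mtimi] add [jzo,dlltw,uku] -> 13 lines: kmuw hiqhy bmin qgzq lbyk leay dlg hoi jzo dlltw uku hbkp xvfmv
Hunk 2: at line 7 remove [jzo,dlltw] add [aea] -> 12 lines: kmuw hiqhy bmin qgzq lbyk leay dlg hoi aea uku hbkp xvfmv
Hunk 3: at line 2 remove [bmin] add [nts,nbcc] -> 13 lines: kmuw hiqhy nts nbcc qgzq lbyk leay dlg hoi aea uku hbkp xvfmv
Hunk 4: at line 6 remove [leay] add [aaway,skg,pkkbo] -> 15 lines: kmuw hiqhy nts nbcc qgzq lbyk aaway skg pkkbo dlg hoi aea uku hbkp xvfmv
Hunk 5: at line 7 remove [pkkbo,dlg] add [fqrs] -> 14 lines: kmuw hiqhy nts nbcc qgzq lbyk aaway skg fqrs hoi aea uku hbkp xvfmv
Hunk 6: at line 11 remove [uku] add [rqj] -> 14 lines: kmuw hiqhy nts nbcc qgzq lbyk aaway skg fqrs hoi aea rqj hbkp xvfmv
Final line 5: qgzq

Answer: qgzq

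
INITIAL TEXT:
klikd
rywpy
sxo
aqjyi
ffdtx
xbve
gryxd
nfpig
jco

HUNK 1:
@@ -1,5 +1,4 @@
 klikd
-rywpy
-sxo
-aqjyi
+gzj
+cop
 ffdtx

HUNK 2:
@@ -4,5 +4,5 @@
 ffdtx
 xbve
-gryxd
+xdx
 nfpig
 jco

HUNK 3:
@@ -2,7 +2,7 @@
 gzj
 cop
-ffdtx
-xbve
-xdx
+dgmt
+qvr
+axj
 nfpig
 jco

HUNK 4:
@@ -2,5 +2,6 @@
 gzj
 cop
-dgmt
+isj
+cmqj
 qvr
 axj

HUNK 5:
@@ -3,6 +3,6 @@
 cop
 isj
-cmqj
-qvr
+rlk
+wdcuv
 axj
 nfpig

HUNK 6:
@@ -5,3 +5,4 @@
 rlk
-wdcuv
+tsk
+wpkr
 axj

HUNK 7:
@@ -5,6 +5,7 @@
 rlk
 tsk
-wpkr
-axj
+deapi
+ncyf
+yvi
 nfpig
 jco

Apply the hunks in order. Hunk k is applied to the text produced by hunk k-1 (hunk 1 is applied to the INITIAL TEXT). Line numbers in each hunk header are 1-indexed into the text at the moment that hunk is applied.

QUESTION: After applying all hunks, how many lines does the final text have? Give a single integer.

Answer: 11

Derivation:
Hunk 1: at line 1 remove [rywpy,sxo,aqjyi] add [gzj,cop] -> 8 lines: klikd gzj cop ffdtx xbve gryxd nfpig jco
Hunk 2: at line 4 remove [gryxd] add [xdx] -> 8 lines: klikd gzj cop ffdtx xbve xdx nfpig jco
Hunk 3: at line 2 remove [ffdtx,xbve,xdx] add [dgmt,qvr,axj] -> 8 lines: klikd gzj cop dgmt qvr axj nfpig jco
Hunk 4: at line 2 remove [dgmt] add [isj,cmqj] -> 9 lines: klikd gzj cop isj cmqj qvr axj nfpig jco
Hunk 5: at line 3 remove [cmqj,qvr] add [rlk,wdcuv] -> 9 lines: klikd gzj cop isj rlk wdcuv axj nfpig jco
Hunk 6: at line 5 remove [wdcuv] add [tsk,wpkr] -> 10 lines: klikd gzj cop isj rlk tsk wpkr axj nfpig jco
Hunk 7: at line 5 remove [wpkr,axj] add [deapi,ncyf,yvi] -> 11 lines: klikd gzj cop isj rlk tsk deapi ncyf yvi nfpig jco
Final line count: 11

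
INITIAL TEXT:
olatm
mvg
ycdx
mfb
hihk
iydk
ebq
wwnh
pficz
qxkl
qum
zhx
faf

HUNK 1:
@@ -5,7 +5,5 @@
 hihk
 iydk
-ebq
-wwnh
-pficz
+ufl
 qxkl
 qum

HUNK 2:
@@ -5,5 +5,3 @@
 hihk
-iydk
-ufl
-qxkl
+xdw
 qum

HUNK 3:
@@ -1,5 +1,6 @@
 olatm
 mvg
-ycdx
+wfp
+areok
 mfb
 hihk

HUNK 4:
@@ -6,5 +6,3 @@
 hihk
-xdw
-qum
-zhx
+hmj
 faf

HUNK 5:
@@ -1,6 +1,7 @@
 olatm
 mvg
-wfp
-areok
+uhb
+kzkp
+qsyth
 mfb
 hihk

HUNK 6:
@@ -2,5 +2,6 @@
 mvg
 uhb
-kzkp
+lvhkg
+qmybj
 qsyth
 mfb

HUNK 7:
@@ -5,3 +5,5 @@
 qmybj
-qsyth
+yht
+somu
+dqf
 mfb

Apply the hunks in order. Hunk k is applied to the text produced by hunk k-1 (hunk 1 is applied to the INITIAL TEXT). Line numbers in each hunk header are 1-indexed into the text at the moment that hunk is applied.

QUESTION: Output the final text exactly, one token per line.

Answer: olatm
mvg
uhb
lvhkg
qmybj
yht
somu
dqf
mfb
hihk
hmj
faf

Derivation:
Hunk 1: at line 5 remove [ebq,wwnh,pficz] add [ufl] -> 11 lines: olatm mvg ycdx mfb hihk iydk ufl qxkl qum zhx faf
Hunk 2: at line 5 remove [iydk,ufl,qxkl] add [xdw] -> 9 lines: olatm mvg ycdx mfb hihk xdw qum zhx faf
Hunk 3: at line 1 remove [ycdx] add [wfp,areok] -> 10 lines: olatm mvg wfp areok mfb hihk xdw qum zhx faf
Hunk 4: at line 6 remove [xdw,qum,zhx] add [hmj] -> 8 lines: olatm mvg wfp areok mfb hihk hmj faf
Hunk 5: at line 1 remove [wfp,areok] add [uhb,kzkp,qsyth] -> 9 lines: olatm mvg uhb kzkp qsyth mfb hihk hmj faf
Hunk 6: at line 2 remove [kzkp] add [lvhkg,qmybj] -> 10 lines: olatm mvg uhb lvhkg qmybj qsyth mfb hihk hmj faf
Hunk 7: at line 5 remove [qsyth] add [yht,somu,dqf] -> 12 lines: olatm mvg uhb lvhkg qmybj yht somu dqf mfb hihk hmj faf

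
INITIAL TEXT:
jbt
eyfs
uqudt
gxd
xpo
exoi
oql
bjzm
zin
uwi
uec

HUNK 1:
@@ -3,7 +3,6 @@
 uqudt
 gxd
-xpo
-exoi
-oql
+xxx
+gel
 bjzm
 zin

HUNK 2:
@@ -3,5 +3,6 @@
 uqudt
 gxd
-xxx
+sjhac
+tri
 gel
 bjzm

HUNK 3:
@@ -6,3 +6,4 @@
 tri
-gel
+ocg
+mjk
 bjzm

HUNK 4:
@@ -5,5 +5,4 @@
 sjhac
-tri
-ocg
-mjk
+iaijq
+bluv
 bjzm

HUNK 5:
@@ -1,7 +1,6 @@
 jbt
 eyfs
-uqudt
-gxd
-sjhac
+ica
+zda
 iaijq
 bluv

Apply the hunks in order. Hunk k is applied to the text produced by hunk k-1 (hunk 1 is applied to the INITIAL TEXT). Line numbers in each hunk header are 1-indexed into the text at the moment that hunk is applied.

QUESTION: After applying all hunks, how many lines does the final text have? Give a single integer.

Hunk 1: at line 3 remove [xpo,exoi,oql] add [xxx,gel] -> 10 lines: jbt eyfs uqudt gxd xxx gel bjzm zin uwi uec
Hunk 2: at line 3 remove [xxx] add [sjhac,tri] -> 11 lines: jbt eyfs uqudt gxd sjhac tri gel bjzm zin uwi uec
Hunk 3: at line 6 remove [gel] add [ocg,mjk] -> 12 lines: jbt eyfs uqudt gxd sjhac tri ocg mjk bjzm zin uwi uec
Hunk 4: at line 5 remove [tri,ocg,mjk] add [iaijq,bluv] -> 11 lines: jbt eyfs uqudt gxd sjhac iaijq bluv bjzm zin uwi uec
Hunk 5: at line 1 remove [uqudt,gxd,sjhac] add [ica,zda] -> 10 lines: jbt eyfs ica zda iaijq bluv bjzm zin uwi uec
Final line count: 10

Answer: 10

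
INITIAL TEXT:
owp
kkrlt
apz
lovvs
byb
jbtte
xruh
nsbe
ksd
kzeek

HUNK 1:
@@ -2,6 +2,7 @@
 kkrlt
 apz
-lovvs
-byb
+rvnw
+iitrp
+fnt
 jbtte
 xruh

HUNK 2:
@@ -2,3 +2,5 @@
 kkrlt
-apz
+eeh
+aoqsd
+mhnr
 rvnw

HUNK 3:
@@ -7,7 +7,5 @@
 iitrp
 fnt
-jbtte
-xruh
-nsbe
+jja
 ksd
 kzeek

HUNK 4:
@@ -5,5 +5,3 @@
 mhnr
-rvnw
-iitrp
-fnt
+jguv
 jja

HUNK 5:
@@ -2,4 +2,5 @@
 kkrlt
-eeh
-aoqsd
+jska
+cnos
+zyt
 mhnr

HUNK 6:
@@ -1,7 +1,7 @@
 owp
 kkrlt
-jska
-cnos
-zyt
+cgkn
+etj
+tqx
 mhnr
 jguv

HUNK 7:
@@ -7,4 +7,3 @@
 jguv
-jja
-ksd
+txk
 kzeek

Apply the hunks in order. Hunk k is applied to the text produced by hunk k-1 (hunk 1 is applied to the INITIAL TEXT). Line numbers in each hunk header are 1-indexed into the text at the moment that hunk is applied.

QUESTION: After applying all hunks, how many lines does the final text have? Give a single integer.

Answer: 9

Derivation:
Hunk 1: at line 2 remove [lovvs,byb] add [rvnw,iitrp,fnt] -> 11 lines: owp kkrlt apz rvnw iitrp fnt jbtte xruh nsbe ksd kzeek
Hunk 2: at line 2 remove [apz] add [eeh,aoqsd,mhnr] -> 13 lines: owp kkrlt eeh aoqsd mhnr rvnw iitrp fnt jbtte xruh nsbe ksd kzeek
Hunk 3: at line 7 remove [jbtte,xruh,nsbe] add [jja] -> 11 lines: owp kkrlt eeh aoqsd mhnr rvnw iitrp fnt jja ksd kzeek
Hunk 4: at line 5 remove [rvnw,iitrp,fnt] add [jguv] -> 9 lines: owp kkrlt eeh aoqsd mhnr jguv jja ksd kzeek
Hunk 5: at line 2 remove [eeh,aoqsd] add [jska,cnos,zyt] -> 10 lines: owp kkrlt jska cnos zyt mhnr jguv jja ksd kzeek
Hunk 6: at line 1 remove [jska,cnos,zyt] add [cgkn,etj,tqx] -> 10 lines: owp kkrlt cgkn etj tqx mhnr jguv jja ksd kzeek
Hunk 7: at line 7 remove [jja,ksd] add [txk] -> 9 lines: owp kkrlt cgkn etj tqx mhnr jguv txk kzeek
Final line count: 9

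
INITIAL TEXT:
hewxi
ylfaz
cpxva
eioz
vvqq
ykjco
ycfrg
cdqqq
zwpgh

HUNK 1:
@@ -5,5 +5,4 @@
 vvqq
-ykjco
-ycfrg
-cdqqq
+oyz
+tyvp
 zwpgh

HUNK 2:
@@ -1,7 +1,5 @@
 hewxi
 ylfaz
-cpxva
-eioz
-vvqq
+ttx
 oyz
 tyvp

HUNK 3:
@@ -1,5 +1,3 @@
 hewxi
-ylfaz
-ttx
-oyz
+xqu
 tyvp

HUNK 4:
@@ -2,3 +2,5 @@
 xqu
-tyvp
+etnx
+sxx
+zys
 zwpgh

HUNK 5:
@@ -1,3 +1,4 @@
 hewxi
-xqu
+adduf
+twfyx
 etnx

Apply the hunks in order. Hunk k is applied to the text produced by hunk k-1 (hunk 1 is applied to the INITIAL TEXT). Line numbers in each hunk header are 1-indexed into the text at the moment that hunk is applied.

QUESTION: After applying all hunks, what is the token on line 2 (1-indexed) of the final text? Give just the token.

Hunk 1: at line 5 remove [ykjco,ycfrg,cdqqq] add [oyz,tyvp] -> 8 lines: hewxi ylfaz cpxva eioz vvqq oyz tyvp zwpgh
Hunk 2: at line 1 remove [cpxva,eioz,vvqq] add [ttx] -> 6 lines: hewxi ylfaz ttx oyz tyvp zwpgh
Hunk 3: at line 1 remove [ylfaz,ttx,oyz] add [xqu] -> 4 lines: hewxi xqu tyvp zwpgh
Hunk 4: at line 2 remove [tyvp] add [etnx,sxx,zys] -> 6 lines: hewxi xqu etnx sxx zys zwpgh
Hunk 5: at line 1 remove [xqu] add [adduf,twfyx] -> 7 lines: hewxi adduf twfyx etnx sxx zys zwpgh
Final line 2: adduf

Answer: adduf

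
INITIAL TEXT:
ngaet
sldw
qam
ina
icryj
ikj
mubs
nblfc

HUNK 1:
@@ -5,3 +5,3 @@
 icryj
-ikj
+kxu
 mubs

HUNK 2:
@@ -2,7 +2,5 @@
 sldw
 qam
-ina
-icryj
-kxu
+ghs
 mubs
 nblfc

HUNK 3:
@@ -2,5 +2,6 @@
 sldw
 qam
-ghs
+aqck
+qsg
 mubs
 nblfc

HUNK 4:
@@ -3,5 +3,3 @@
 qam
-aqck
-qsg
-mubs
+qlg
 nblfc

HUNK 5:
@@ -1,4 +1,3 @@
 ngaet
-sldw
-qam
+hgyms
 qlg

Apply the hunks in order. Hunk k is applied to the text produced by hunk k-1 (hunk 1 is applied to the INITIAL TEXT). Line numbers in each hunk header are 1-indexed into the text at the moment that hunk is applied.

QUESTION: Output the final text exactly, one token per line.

Hunk 1: at line 5 remove [ikj] add [kxu] -> 8 lines: ngaet sldw qam ina icryj kxu mubs nblfc
Hunk 2: at line 2 remove [ina,icryj,kxu] add [ghs] -> 6 lines: ngaet sldw qam ghs mubs nblfc
Hunk 3: at line 2 remove [ghs] add [aqck,qsg] -> 7 lines: ngaet sldw qam aqck qsg mubs nblfc
Hunk 4: at line 3 remove [aqck,qsg,mubs] add [qlg] -> 5 lines: ngaet sldw qam qlg nblfc
Hunk 5: at line 1 remove [sldw,qam] add [hgyms] -> 4 lines: ngaet hgyms qlg nblfc

Answer: ngaet
hgyms
qlg
nblfc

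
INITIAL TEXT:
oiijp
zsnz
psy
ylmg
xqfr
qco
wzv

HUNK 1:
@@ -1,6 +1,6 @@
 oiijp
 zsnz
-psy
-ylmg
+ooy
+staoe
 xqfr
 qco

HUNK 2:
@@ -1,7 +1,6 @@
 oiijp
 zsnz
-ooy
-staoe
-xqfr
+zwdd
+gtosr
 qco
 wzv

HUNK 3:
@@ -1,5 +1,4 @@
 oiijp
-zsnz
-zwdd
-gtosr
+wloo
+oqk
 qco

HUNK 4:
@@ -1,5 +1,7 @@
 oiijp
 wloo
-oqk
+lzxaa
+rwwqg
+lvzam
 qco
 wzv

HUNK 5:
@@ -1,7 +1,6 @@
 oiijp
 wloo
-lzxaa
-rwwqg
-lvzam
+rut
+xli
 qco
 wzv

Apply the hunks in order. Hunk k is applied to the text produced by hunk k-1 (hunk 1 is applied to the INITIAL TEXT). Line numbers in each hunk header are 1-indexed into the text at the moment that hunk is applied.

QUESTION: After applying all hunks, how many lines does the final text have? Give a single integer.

Hunk 1: at line 1 remove [psy,ylmg] add [ooy,staoe] -> 7 lines: oiijp zsnz ooy staoe xqfr qco wzv
Hunk 2: at line 1 remove [ooy,staoe,xqfr] add [zwdd,gtosr] -> 6 lines: oiijp zsnz zwdd gtosr qco wzv
Hunk 3: at line 1 remove [zsnz,zwdd,gtosr] add [wloo,oqk] -> 5 lines: oiijp wloo oqk qco wzv
Hunk 4: at line 1 remove [oqk] add [lzxaa,rwwqg,lvzam] -> 7 lines: oiijp wloo lzxaa rwwqg lvzam qco wzv
Hunk 5: at line 1 remove [lzxaa,rwwqg,lvzam] add [rut,xli] -> 6 lines: oiijp wloo rut xli qco wzv
Final line count: 6

Answer: 6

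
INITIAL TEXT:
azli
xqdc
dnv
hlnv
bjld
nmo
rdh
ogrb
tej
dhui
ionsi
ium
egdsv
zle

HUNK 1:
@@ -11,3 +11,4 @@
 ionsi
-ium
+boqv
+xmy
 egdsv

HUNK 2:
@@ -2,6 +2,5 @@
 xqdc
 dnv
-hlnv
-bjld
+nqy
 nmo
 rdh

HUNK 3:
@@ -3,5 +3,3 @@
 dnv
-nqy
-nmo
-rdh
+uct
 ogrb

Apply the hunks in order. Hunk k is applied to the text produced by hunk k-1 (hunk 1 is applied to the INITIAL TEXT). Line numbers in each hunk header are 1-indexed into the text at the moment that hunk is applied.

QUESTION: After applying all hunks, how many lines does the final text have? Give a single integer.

Hunk 1: at line 11 remove [ium] add [boqv,xmy] -> 15 lines: azli xqdc dnv hlnv bjld nmo rdh ogrb tej dhui ionsi boqv xmy egdsv zle
Hunk 2: at line 2 remove [hlnv,bjld] add [nqy] -> 14 lines: azli xqdc dnv nqy nmo rdh ogrb tej dhui ionsi boqv xmy egdsv zle
Hunk 3: at line 3 remove [nqy,nmo,rdh] add [uct] -> 12 lines: azli xqdc dnv uct ogrb tej dhui ionsi boqv xmy egdsv zle
Final line count: 12

Answer: 12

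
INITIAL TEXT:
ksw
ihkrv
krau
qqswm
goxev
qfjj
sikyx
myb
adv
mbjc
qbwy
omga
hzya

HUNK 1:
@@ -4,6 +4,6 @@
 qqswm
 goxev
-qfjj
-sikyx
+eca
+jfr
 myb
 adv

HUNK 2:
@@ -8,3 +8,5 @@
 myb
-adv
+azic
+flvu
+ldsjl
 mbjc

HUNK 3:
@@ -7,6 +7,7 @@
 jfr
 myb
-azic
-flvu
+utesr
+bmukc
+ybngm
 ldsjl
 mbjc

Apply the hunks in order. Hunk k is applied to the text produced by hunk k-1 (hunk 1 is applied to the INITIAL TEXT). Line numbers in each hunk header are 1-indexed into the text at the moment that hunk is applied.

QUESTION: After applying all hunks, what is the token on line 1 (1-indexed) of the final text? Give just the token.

Answer: ksw

Derivation:
Hunk 1: at line 4 remove [qfjj,sikyx] add [eca,jfr] -> 13 lines: ksw ihkrv krau qqswm goxev eca jfr myb adv mbjc qbwy omga hzya
Hunk 2: at line 8 remove [adv] add [azic,flvu,ldsjl] -> 15 lines: ksw ihkrv krau qqswm goxev eca jfr myb azic flvu ldsjl mbjc qbwy omga hzya
Hunk 3: at line 7 remove [azic,flvu] add [utesr,bmukc,ybngm] -> 16 lines: ksw ihkrv krau qqswm goxev eca jfr myb utesr bmukc ybngm ldsjl mbjc qbwy omga hzya
Final line 1: ksw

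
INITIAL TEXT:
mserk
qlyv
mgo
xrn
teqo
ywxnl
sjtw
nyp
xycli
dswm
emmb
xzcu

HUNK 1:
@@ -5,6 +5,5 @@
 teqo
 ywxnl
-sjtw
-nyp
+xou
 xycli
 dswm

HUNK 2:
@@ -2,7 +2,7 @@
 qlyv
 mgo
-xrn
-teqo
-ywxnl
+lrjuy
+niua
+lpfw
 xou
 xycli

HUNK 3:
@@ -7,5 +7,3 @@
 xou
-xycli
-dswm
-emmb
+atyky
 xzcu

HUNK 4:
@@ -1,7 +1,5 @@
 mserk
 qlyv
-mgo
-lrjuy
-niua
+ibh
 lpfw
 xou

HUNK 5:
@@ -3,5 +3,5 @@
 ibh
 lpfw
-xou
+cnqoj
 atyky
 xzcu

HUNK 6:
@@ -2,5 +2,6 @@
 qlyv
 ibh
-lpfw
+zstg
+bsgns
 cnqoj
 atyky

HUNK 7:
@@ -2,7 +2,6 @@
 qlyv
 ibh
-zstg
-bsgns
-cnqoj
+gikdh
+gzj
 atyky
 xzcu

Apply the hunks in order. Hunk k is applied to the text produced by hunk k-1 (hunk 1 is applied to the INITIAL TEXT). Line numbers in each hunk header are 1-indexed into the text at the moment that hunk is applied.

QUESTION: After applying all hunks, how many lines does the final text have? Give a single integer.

Hunk 1: at line 5 remove [sjtw,nyp] add [xou] -> 11 lines: mserk qlyv mgo xrn teqo ywxnl xou xycli dswm emmb xzcu
Hunk 2: at line 2 remove [xrn,teqo,ywxnl] add [lrjuy,niua,lpfw] -> 11 lines: mserk qlyv mgo lrjuy niua lpfw xou xycli dswm emmb xzcu
Hunk 3: at line 7 remove [xycli,dswm,emmb] add [atyky] -> 9 lines: mserk qlyv mgo lrjuy niua lpfw xou atyky xzcu
Hunk 4: at line 1 remove [mgo,lrjuy,niua] add [ibh] -> 7 lines: mserk qlyv ibh lpfw xou atyky xzcu
Hunk 5: at line 3 remove [xou] add [cnqoj] -> 7 lines: mserk qlyv ibh lpfw cnqoj atyky xzcu
Hunk 6: at line 2 remove [lpfw] add [zstg,bsgns] -> 8 lines: mserk qlyv ibh zstg bsgns cnqoj atyky xzcu
Hunk 7: at line 2 remove [zstg,bsgns,cnqoj] add [gikdh,gzj] -> 7 lines: mserk qlyv ibh gikdh gzj atyky xzcu
Final line count: 7

Answer: 7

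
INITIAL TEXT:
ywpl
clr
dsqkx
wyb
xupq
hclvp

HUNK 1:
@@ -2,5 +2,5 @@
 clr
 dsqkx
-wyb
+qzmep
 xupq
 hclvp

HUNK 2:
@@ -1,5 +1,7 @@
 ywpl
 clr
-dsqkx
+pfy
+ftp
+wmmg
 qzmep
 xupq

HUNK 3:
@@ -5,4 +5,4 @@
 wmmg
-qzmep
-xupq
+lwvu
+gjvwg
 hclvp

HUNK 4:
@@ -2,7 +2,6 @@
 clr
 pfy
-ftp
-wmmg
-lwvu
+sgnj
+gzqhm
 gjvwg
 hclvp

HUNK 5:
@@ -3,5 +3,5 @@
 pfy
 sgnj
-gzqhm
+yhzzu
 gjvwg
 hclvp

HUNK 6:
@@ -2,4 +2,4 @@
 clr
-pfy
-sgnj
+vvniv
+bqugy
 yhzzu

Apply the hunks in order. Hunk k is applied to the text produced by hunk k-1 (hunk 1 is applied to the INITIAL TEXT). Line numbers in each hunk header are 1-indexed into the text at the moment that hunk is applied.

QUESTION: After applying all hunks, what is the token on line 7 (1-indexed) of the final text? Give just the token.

Hunk 1: at line 2 remove [wyb] add [qzmep] -> 6 lines: ywpl clr dsqkx qzmep xupq hclvp
Hunk 2: at line 1 remove [dsqkx] add [pfy,ftp,wmmg] -> 8 lines: ywpl clr pfy ftp wmmg qzmep xupq hclvp
Hunk 3: at line 5 remove [qzmep,xupq] add [lwvu,gjvwg] -> 8 lines: ywpl clr pfy ftp wmmg lwvu gjvwg hclvp
Hunk 4: at line 2 remove [ftp,wmmg,lwvu] add [sgnj,gzqhm] -> 7 lines: ywpl clr pfy sgnj gzqhm gjvwg hclvp
Hunk 5: at line 3 remove [gzqhm] add [yhzzu] -> 7 lines: ywpl clr pfy sgnj yhzzu gjvwg hclvp
Hunk 6: at line 2 remove [pfy,sgnj] add [vvniv,bqugy] -> 7 lines: ywpl clr vvniv bqugy yhzzu gjvwg hclvp
Final line 7: hclvp

Answer: hclvp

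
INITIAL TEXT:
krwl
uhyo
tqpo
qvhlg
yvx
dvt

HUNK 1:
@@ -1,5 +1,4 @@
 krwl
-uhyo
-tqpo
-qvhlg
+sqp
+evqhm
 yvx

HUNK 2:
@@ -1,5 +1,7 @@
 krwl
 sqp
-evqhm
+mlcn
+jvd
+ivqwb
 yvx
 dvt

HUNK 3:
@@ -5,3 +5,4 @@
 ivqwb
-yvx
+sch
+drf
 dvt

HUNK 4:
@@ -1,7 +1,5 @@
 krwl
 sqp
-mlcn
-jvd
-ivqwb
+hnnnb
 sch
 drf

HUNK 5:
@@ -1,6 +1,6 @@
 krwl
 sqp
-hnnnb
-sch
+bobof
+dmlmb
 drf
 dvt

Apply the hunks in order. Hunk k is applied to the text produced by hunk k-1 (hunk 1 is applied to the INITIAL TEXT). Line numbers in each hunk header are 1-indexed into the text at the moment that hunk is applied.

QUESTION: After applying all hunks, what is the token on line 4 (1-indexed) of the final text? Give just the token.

Answer: dmlmb

Derivation:
Hunk 1: at line 1 remove [uhyo,tqpo,qvhlg] add [sqp,evqhm] -> 5 lines: krwl sqp evqhm yvx dvt
Hunk 2: at line 1 remove [evqhm] add [mlcn,jvd,ivqwb] -> 7 lines: krwl sqp mlcn jvd ivqwb yvx dvt
Hunk 3: at line 5 remove [yvx] add [sch,drf] -> 8 lines: krwl sqp mlcn jvd ivqwb sch drf dvt
Hunk 4: at line 1 remove [mlcn,jvd,ivqwb] add [hnnnb] -> 6 lines: krwl sqp hnnnb sch drf dvt
Hunk 5: at line 1 remove [hnnnb,sch] add [bobof,dmlmb] -> 6 lines: krwl sqp bobof dmlmb drf dvt
Final line 4: dmlmb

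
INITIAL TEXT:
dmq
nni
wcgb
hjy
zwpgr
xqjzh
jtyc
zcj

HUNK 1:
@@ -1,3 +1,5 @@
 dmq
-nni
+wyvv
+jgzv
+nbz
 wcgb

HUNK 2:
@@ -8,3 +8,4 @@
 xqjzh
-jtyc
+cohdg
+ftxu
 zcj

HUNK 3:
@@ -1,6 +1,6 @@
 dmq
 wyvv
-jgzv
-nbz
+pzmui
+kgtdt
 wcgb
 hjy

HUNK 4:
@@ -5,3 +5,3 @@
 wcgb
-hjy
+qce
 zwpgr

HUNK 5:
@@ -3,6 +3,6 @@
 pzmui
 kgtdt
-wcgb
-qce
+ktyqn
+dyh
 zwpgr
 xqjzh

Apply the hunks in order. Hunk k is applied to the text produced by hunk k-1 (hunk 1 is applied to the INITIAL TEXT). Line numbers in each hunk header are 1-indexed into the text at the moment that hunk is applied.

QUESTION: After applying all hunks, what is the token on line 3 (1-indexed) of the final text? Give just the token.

Answer: pzmui

Derivation:
Hunk 1: at line 1 remove [nni] add [wyvv,jgzv,nbz] -> 10 lines: dmq wyvv jgzv nbz wcgb hjy zwpgr xqjzh jtyc zcj
Hunk 2: at line 8 remove [jtyc] add [cohdg,ftxu] -> 11 lines: dmq wyvv jgzv nbz wcgb hjy zwpgr xqjzh cohdg ftxu zcj
Hunk 3: at line 1 remove [jgzv,nbz] add [pzmui,kgtdt] -> 11 lines: dmq wyvv pzmui kgtdt wcgb hjy zwpgr xqjzh cohdg ftxu zcj
Hunk 4: at line 5 remove [hjy] add [qce] -> 11 lines: dmq wyvv pzmui kgtdt wcgb qce zwpgr xqjzh cohdg ftxu zcj
Hunk 5: at line 3 remove [wcgb,qce] add [ktyqn,dyh] -> 11 lines: dmq wyvv pzmui kgtdt ktyqn dyh zwpgr xqjzh cohdg ftxu zcj
Final line 3: pzmui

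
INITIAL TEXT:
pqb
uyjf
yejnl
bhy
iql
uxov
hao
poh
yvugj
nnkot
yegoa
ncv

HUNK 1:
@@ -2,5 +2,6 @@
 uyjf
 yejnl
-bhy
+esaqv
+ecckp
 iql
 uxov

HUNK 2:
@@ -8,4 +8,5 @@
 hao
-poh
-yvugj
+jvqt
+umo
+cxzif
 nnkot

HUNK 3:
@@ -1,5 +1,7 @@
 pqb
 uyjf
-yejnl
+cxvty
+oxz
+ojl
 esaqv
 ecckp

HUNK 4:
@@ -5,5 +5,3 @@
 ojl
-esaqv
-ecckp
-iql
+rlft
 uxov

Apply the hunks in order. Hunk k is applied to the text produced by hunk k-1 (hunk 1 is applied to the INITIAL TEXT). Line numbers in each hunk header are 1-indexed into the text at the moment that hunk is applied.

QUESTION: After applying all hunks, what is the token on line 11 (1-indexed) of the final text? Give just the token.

Answer: cxzif

Derivation:
Hunk 1: at line 2 remove [bhy] add [esaqv,ecckp] -> 13 lines: pqb uyjf yejnl esaqv ecckp iql uxov hao poh yvugj nnkot yegoa ncv
Hunk 2: at line 8 remove [poh,yvugj] add [jvqt,umo,cxzif] -> 14 lines: pqb uyjf yejnl esaqv ecckp iql uxov hao jvqt umo cxzif nnkot yegoa ncv
Hunk 3: at line 1 remove [yejnl] add [cxvty,oxz,ojl] -> 16 lines: pqb uyjf cxvty oxz ojl esaqv ecckp iql uxov hao jvqt umo cxzif nnkot yegoa ncv
Hunk 4: at line 5 remove [esaqv,ecckp,iql] add [rlft] -> 14 lines: pqb uyjf cxvty oxz ojl rlft uxov hao jvqt umo cxzif nnkot yegoa ncv
Final line 11: cxzif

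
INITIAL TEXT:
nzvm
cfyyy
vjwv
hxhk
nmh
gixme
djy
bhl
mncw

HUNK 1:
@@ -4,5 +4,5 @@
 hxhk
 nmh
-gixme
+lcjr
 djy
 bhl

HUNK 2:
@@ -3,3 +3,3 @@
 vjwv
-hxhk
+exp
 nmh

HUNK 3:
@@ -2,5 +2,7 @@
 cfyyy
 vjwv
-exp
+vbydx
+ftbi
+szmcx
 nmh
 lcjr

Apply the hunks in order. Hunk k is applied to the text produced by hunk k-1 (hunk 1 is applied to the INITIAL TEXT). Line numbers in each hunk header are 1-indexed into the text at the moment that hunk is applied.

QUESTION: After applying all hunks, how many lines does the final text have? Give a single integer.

Hunk 1: at line 4 remove [gixme] add [lcjr] -> 9 lines: nzvm cfyyy vjwv hxhk nmh lcjr djy bhl mncw
Hunk 2: at line 3 remove [hxhk] add [exp] -> 9 lines: nzvm cfyyy vjwv exp nmh lcjr djy bhl mncw
Hunk 3: at line 2 remove [exp] add [vbydx,ftbi,szmcx] -> 11 lines: nzvm cfyyy vjwv vbydx ftbi szmcx nmh lcjr djy bhl mncw
Final line count: 11

Answer: 11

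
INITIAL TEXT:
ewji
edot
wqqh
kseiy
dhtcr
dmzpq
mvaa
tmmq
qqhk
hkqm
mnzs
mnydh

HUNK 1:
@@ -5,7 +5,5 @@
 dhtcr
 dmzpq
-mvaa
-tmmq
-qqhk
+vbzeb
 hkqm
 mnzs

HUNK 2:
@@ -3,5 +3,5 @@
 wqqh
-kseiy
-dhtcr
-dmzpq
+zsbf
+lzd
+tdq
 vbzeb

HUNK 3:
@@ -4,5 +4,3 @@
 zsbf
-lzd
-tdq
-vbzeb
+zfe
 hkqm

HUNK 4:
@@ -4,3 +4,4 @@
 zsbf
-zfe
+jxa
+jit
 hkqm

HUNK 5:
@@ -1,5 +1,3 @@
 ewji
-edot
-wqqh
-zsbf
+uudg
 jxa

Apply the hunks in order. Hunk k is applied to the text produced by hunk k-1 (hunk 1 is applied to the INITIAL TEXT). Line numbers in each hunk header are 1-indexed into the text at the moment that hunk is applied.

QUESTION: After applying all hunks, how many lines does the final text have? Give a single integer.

Hunk 1: at line 5 remove [mvaa,tmmq,qqhk] add [vbzeb] -> 10 lines: ewji edot wqqh kseiy dhtcr dmzpq vbzeb hkqm mnzs mnydh
Hunk 2: at line 3 remove [kseiy,dhtcr,dmzpq] add [zsbf,lzd,tdq] -> 10 lines: ewji edot wqqh zsbf lzd tdq vbzeb hkqm mnzs mnydh
Hunk 3: at line 4 remove [lzd,tdq,vbzeb] add [zfe] -> 8 lines: ewji edot wqqh zsbf zfe hkqm mnzs mnydh
Hunk 4: at line 4 remove [zfe] add [jxa,jit] -> 9 lines: ewji edot wqqh zsbf jxa jit hkqm mnzs mnydh
Hunk 5: at line 1 remove [edot,wqqh,zsbf] add [uudg] -> 7 lines: ewji uudg jxa jit hkqm mnzs mnydh
Final line count: 7

Answer: 7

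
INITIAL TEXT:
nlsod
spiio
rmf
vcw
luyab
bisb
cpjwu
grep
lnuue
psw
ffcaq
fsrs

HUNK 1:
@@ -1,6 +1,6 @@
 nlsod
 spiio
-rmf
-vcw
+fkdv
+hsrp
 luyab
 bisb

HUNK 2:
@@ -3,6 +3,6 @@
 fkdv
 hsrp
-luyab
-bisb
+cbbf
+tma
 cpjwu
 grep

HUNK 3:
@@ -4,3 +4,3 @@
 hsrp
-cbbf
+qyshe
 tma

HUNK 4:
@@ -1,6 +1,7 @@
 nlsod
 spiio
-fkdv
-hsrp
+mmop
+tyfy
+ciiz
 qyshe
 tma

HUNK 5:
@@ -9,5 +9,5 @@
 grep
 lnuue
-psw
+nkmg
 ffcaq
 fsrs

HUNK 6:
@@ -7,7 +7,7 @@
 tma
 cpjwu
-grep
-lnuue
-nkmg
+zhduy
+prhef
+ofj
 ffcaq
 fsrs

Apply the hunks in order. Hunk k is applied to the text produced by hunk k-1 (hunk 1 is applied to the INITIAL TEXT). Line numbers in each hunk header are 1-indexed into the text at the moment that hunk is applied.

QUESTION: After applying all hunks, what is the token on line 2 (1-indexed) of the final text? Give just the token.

Answer: spiio

Derivation:
Hunk 1: at line 1 remove [rmf,vcw] add [fkdv,hsrp] -> 12 lines: nlsod spiio fkdv hsrp luyab bisb cpjwu grep lnuue psw ffcaq fsrs
Hunk 2: at line 3 remove [luyab,bisb] add [cbbf,tma] -> 12 lines: nlsod spiio fkdv hsrp cbbf tma cpjwu grep lnuue psw ffcaq fsrs
Hunk 3: at line 4 remove [cbbf] add [qyshe] -> 12 lines: nlsod spiio fkdv hsrp qyshe tma cpjwu grep lnuue psw ffcaq fsrs
Hunk 4: at line 1 remove [fkdv,hsrp] add [mmop,tyfy,ciiz] -> 13 lines: nlsod spiio mmop tyfy ciiz qyshe tma cpjwu grep lnuue psw ffcaq fsrs
Hunk 5: at line 9 remove [psw] add [nkmg] -> 13 lines: nlsod spiio mmop tyfy ciiz qyshe tma cpjwu grep lnuue nkmg ffcaq fsrs
Hunk 6: at line 7 remove [grep,lnuue,nkmg] add [zhduy,prhef,ofj] -> 13 lines: nlsod spiio mmop tyfy ciiz qyshe tma cpjwu zhduy prhef ofj ffcaq fsrs
Final line 2: spiio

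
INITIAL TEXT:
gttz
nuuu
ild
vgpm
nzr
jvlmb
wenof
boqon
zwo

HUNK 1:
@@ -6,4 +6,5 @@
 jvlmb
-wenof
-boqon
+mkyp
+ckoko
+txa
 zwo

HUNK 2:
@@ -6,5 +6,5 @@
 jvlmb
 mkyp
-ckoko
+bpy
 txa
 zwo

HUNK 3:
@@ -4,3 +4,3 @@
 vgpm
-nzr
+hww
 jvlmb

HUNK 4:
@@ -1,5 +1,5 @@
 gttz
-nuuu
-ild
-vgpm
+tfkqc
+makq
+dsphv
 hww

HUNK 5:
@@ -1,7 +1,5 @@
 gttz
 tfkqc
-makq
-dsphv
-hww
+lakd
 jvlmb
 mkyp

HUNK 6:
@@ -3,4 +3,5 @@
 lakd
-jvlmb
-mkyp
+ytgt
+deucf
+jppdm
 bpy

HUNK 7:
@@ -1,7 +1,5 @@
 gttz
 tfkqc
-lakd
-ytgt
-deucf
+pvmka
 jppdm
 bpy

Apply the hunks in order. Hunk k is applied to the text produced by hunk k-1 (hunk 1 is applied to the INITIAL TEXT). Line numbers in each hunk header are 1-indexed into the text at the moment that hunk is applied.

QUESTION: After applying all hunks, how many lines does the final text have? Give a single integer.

Answer: 7

Derivation:
Hunk 1: at line 6 remove [wenof,boqon] add [mkyp,ckoko,txa] -> 10 lines: gttz nuuu ild vgpm nzr jvlmb mkyp ckoko txa zwo
Hunk 2: at line 6 remove [ckoko] add [bpy] -> 10 lines: gttz nuuu ild vgpm nzr jvlmb mkyp bpy txa zwo
Hunk 3: at line 4 remove [nzr] add [hww] -> 10 lines: gttz nuuu ild vgpm hww jvlmb mkyp bpy txa zwo
Hunk 4: at line 1 remove [nuuu,ild,vgpm] add [tfkqc,makq,dsphv] -> 10 lines: gttz tfkqc makq dsphv hww jvlmb mkyp bpy txa zwo
Hunk 5: at line 1 remove [makq,dsphv,hww] add [lakd] -> 8 lines: gttz tfkqc lakd jvlmb mkyp bpy txa zwo
Hunk 6: at line 3 remove [jvlmb,mkyp] add [ytgt,deucf,jppdm] -> 9 lines: gttz tfkqc lakd ytgt deucf jppdm bpy txa zwo
Hunk 7: at line 1 remove [lakd,ytgt,deucf] add [pvmka] -> 7 lines: gttz tfkqc pvmka jppdm bpy txa zwo
Final line count: 7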